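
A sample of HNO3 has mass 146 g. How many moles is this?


M(HNO3) = 63.02 g/mol
n = mass/M = 146/63.02 = 2.3167 mol

2.3167 mol


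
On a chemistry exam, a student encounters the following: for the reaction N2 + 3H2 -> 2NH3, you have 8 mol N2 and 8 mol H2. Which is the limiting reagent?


Mole ratio available / coefficient:
  N2: 8/1 = 8.000
  H2: 8/3 = 2.667
Smaller ratio is limiting.

H2


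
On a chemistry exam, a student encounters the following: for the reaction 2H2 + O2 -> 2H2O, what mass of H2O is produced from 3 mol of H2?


Mole ratio H2O:H2 = 2:2
n(H2O) = 3 × 2/2 = 3.000 mol
mass = 3.000 × 18.02 = 54.06 g

54.06 g


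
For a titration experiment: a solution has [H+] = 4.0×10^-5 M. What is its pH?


pH = -log10([H+]) = -log10(4.0×10^-5)
= 5 - log10(4.0)
= 5 - 0.6
= 4.4

4.4


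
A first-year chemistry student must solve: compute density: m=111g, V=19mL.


ρ = mass/volume
= 111/19
= 5.842 g/mL

5.842 g/mL


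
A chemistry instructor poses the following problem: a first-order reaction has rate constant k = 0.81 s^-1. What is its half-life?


t½ = ln2/k = 0.693147/(0.81 s^-1)
= 0.8557 s

0.8557 s


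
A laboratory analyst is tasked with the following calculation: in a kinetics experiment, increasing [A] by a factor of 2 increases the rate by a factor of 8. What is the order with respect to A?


rate ∝ [A]^n
2^n = 8 → n = 3
Order in A: 3

3


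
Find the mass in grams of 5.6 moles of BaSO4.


M(BaSO4) = 233.4 g/mol
mass = n × M = 5.6 × 233.4 = 1307.04 g

1307.04 g


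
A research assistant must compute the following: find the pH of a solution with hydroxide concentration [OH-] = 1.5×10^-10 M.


pOH = -log10([OH-]) = -log10(1.5×10^-10)
= 10 - log10(1.5) = 9.82
pH = 14 - pOH = 14 - 9.82 = 4.18

4.18


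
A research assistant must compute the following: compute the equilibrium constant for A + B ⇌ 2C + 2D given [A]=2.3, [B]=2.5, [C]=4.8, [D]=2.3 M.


Kc = [C]^2[D]^2/([A][B])
= (4.8^2 × 2.3^2)/(2.3^1 × 2.5^1)
= 121.8816/5.75
= 21.20

21.20


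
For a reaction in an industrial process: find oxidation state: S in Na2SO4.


2(+1) + x + 4(-2) = 0, so x = +6
Oxidation number: +6

+6


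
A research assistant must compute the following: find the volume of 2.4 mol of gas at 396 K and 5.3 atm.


PV = nRT  (R = 0.08206 L·atm/(mol·K))
V = nRT/P = 2.4×0.08206×396/5.3
= 14.715 L

14.715 L


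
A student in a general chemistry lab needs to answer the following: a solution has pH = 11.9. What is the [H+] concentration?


[H+] = 10^(-pH) = 10^(-11.9)
= 1.26×10^-12 M

1.26×10^-12 M


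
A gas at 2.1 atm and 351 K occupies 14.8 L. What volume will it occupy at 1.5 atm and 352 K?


P1V1/T1 = P2V2/T2
V2 = P1V1T2/(T1P2)
= 2.1×14.8×352/(351×1.5)
= 20.779 L

20.779 L


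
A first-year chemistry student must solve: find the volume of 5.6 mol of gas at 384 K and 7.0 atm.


PV = nRT  (R = 0.08206 L·atm/(mol·K))
V = nRT/P = 5.6×0.08206×384/7.0
= 25.209 L

25.209 L


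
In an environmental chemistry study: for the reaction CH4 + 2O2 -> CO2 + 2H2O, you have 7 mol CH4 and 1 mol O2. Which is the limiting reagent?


Mole ratio available / coefficient:
  CH4: 7/1 = 7.000
  O2: 1/2 = 0.500
Smaller ratio is limiting.

O2


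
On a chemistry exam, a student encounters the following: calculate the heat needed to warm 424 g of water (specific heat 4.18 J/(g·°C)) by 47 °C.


q = mcΔT = 424 × 4.18 × 47
= 83299.04 J

83299.04 J


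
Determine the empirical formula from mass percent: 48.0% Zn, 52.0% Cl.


Assume 100 g sample. Moles of each element:
  Zn: 48.0/65.38 = 0.734 mol
  Cl: 52.0/35.45 = 1.467 mol
Divide by smallest (0.734):
  Zn: 0.734/0.734 = 1.0
  Cl: 1.467/0.734 = 2.0
Empirical formula: ZnCl2

ZnCl2


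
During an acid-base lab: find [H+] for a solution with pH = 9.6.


[H+] = 10^(-pH) = 10^(-9.6)
= 2.51×10^-10 M

2.51×10^-10 M


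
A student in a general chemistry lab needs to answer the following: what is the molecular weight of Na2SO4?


M(Na2SO4) = 2×22.99 + 1×32.07 + 4×16.0
= 45.98 + 32.07 + 64.0
= 142.05 g/mol

142.05 g/mol


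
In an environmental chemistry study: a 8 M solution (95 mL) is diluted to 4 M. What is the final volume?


C1V1 = C2V2
8 × 95 = 4 × V2
V2 = 760/4 = 190.0 mL

190.0 mL


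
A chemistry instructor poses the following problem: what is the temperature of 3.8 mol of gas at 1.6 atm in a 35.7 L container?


PV = nRT  (R = 0.08206 L·atm/(mol·K))
T = PV/(nR) = 1.6×35.7/(3.8×0.08206)
= 57.12/0.311828
= 183.18 K

183.18 K


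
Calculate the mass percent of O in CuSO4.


M(CuSO4) = 1×63.55 + 1×32.07 + 4×16.0 = 159.62 g/mol
Mass of O = 4 × 16.0 = 64.00 g/mol
% O = 64.00/159.62 × 100 = 40.10%

40.10%


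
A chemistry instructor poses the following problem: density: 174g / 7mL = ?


ρ = mass/volume
= 174/7
= 24.857 g/mL

24.857 g/mL


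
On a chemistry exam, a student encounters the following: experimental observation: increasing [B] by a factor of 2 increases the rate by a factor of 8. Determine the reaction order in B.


rate ∝ [B]^n
2^n = 8 → n = 3
Order in B: 3

3


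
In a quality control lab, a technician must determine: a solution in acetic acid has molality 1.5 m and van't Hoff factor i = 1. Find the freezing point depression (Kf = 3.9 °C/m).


ΔTf = Kf × m × i
= 3.9 × 1.5 × 1
= 5.85 °C

5.85 °C


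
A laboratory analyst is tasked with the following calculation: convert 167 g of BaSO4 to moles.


M(BaSO4) = 233.4 g/mol
n = mass/M = 167/233.4 = 0.7155 mol

0.7155 mol


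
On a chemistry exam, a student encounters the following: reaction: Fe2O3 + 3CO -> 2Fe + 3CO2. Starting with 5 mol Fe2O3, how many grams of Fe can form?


Mole ratio Fe:Fe2O3 = 2:1
n(Fe) = 5 × 2/1 = 10.000 mol
mass = 10.000 × 55.85 = 558.5 g

558.5 g


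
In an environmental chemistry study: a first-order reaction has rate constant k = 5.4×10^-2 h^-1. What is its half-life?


t½ = ln2/k = 0.693147/(5.4×10^-2 h^-1)
= 12.84 h

12.84 h


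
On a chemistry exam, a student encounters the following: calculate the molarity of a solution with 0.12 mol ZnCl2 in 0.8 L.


M = n/V = 0.12/0.8 = 0.150 mol/L

0.150 M


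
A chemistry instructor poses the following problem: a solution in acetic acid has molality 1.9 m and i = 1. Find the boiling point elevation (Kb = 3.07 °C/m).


ΔTb = Kb × m × i
= 3.07 × 1.9 × 1
= 5.833 °C

5.833 °C


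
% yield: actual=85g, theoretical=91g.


% yield = actual/theoretical × 100
= 85/91 × 100
= 93.41%

93.41%


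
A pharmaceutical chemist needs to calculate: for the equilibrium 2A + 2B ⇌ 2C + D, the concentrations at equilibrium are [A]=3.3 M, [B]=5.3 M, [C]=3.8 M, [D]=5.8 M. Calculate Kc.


Kc = [C]^2[D]/([A]^2[B]^2)
= (3.8^2 × 5.8^1)/(3.3^2 × 5.3^2)
= 83.752/305.9001
= 0.2738

0.2738


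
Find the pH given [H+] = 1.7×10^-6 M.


pH = -log10([H+]) = -log10(1.7×10^-6)
= 6 - log10(1.7)
= 6 - 0.23
= 5.77

5.77


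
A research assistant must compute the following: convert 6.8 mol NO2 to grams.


M(NO2) = 46.01 g/mol
mass = n × M = 6.8 × 46.01 = 312.87 g

312.87 g


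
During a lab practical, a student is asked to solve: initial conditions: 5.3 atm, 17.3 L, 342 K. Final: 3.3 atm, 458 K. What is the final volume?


P1V1/T1 = P2V2/T2
V2 = P1V1T2/(T1P2)
= 5.3×17.3×458/(342×3.3)
= 37.209 L

37.209 L


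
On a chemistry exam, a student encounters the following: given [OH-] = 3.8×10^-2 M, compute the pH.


pOH = -log10([OH-]) = -log10(3.8×10^-2)
= 2 - log10(3.8) = 1.42
pH = 14 - pOH = 14 - 1.42 = 12.58

12.58


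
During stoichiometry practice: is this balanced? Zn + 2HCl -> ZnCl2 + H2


Equation: Zn + 2HCl -> ZnCl2 + H2
Check atoms: Cl: 2=2, H: 2=2, Zn: 1=1
Balanced

Yes, balanced


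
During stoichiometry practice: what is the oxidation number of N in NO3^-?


x + 3(-2) = -1, so x = +5
Oxidation number: +5

+5


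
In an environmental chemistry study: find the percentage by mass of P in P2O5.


M(P2O5) = 2×30.97 + 5×16.0 = 141.94 g/mol
Mass of P = 2 × 30.97 = 61.94 g/mol
% P = 61.94/141.94 × 100 = 43.64%

43.64%


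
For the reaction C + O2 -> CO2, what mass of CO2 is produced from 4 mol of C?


Mole ratio CO2:C = 1:1
n(CO2) = 4 × 1/1 = 4.000 mol
mass = 4.000 × 44.01 = 176.04 g

176.04 g


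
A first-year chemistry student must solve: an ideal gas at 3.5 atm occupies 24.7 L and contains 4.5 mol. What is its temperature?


PV = nRT  (R = 0.08206 L·atm/(mol·K))
T = PV/(nR) = 3.5×24.7/(4.5×0.08206)
= 86.45/0.369270
= 234.11 K

234.11 K


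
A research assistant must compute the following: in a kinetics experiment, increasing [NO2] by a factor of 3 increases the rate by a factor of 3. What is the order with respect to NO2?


rate ∝ [NO2]^n
3^n = 3 → n = 1
Order in NO2: 1

1


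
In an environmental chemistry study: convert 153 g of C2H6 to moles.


M(C2H6) = 30.07 g/mol
n = mass/M = 153/30.07 = 5.0881 mol

5.0881 mol


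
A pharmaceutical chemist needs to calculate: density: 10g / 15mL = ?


ρ = mass/volume
= 10/15
= 0.667 g/mL

0.667 g/mL


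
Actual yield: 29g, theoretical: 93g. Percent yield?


% yield = actual/theoretical × 100
= 29/93 × 100
= 31.18%

31.18%


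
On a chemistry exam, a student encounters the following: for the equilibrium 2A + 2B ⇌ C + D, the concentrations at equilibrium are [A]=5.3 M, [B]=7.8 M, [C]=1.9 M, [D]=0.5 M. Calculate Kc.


Kc = [C][D]/([A]^2[B]^2)
= (1.9^1 × 0.5^1)/(5.3^2 × 7.8^2)
= 0.95/1708.9956
= 5.559×10^-4

5.559×10^-4


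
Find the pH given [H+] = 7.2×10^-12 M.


pH = -log10([H+]) = -log10(7.2×10^-12)
= 12 - log10(7.2)
= 12 - 0.86
= 11.14

11.14


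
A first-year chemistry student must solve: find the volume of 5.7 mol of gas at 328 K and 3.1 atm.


PV = nRT  (R = 0.08206 L·atm/(mol·K))
V = nRT/P = 5.7×0.08206×328/3.1
= 49.49 L

49.49 L


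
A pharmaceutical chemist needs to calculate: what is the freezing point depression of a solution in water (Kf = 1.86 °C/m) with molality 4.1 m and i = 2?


ΔTf = Kf × m × i
= 1.86 × 4.1 × 2
= 15.252 °C

15.252 °C


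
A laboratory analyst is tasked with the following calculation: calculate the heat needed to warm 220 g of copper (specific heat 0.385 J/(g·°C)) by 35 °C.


q = mcΔT = 220 × 0.385 × 35
= 2964.50 J

2964.50 J


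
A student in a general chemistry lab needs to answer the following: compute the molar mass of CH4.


M(CH4) = 1×12.01 + 4×1.008
= 12.01 + 4.03
= 16.04 g/mol

16.04 g/mol


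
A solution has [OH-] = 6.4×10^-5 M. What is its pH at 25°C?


pOH = -log10([OH-]) = -log10(6.4×10^-5)
= 5 - log10(6.4) = 4.19
pH = 14 - pOH = 14 - 4.19 = 9.81

9.81


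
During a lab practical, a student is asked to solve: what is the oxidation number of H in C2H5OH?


H is +1 with nonmetals
Oxidation number: +1

+1


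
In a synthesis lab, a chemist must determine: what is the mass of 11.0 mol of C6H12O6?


M(C6H12O6) = 180.16 g/mol
mass = n × M = 11.0 × 180.16 = 1981.76 g

1981.76 g


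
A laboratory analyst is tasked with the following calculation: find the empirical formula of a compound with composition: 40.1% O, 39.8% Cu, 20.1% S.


Assume 100 g sample. Moles of each element:
  O: 40.1/16.0 = 2.506 mol
  Cu: 39.8/63.55 = 0.626 mol
  S: 20.1/32.07 = 0.627 mol
Divide by smallest (0.626):
  O: 2.506/0.626 = 4.0
  Cu: 0.626/0.626 = 1.0
  S: 0.627/0.626 = 1.0
Empirical formula: CuSO4

CuSO4


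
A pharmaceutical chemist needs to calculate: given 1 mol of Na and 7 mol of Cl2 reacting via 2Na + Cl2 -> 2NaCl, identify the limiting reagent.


Mole ratio available / coefficient:
  Na: 1/2 = 0.500
  Cl2: 7/1 = 7.000
Smaller ratio is limiting.

Na


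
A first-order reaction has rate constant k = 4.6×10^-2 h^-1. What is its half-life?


t½ = ln2/k = 0.693147/(4.6×10^-2 h^-1)
= 15.07 h

15.07 h


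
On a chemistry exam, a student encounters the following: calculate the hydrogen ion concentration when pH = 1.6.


[H+] = 10^(-pH) = 10^(-1.6)
= 2.51×10^-2 M

2.51×10^-2 M


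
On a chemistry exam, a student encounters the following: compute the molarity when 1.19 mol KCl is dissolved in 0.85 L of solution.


M = n/V = 1.19/0.85 = 1.400 mol/L

1.400 M


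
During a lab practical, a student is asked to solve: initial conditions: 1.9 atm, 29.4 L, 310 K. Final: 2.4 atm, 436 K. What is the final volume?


P1V1/T1 = P2V2/T2
V2 = P1V1T2/(T1P2)
= 1.9×29.4×436/(310×2.4)
= 32.735 L

32.735 L


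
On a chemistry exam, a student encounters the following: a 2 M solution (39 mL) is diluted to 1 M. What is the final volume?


C1V1 = C2V2
2 × 39 = 1 × V2
V2 = 78/1 = 78.0 mL

78.0 mL


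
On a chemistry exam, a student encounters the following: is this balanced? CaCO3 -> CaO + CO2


Equation: CaCO3 -> CaO + CO2
Check atoms: C: 1=1, Ca: 1=1, O: 3=3
Balanced

Yes, balanced


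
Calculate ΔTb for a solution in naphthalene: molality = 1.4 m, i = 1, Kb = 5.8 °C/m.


ΔTb = Kb × m × i
= 5.8 × 1.4 × 1
= 8.12 °C

8.12 °C


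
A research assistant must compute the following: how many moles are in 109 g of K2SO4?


M(K2SO4) = 174.27 g/mol
n = mass/M = 109/174.27 = 0.6255 mol

0.6255 mol


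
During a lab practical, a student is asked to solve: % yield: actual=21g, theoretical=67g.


% yield = actual/theoretical × 100
= 21/67 × 100
= 31.34%

31.34%


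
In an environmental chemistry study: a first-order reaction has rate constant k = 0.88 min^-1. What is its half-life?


t½ = ln2/k = 0.693147/(0.88 min^-1)
= 0.7877 min

0.7877 min


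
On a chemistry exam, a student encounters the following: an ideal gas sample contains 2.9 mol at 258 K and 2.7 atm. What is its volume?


PV = nRT  (R = 0.08206 L·atm/(mol·K))
V = nRT/P = 2.9×0.08206×258/2.7
= 22.74 L

22.74 L


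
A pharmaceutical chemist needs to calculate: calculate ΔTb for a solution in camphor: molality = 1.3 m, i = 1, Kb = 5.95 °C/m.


ΔTb = Kb × m × i
= 5.95 × 1.3 × 1
= 7.735 °C

7.735 °C


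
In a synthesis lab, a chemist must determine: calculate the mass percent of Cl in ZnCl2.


M(ZnCl2) = 1×65.38 + 2×35.45 = 136.28 g/mol
Mass of Cl = 2 × 35.45 = 70.90 g/mol
% Cl = 70.90/136.28 × 100 = 52.03%

52.03%


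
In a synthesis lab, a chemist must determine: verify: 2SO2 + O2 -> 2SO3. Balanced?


Equation: 2SO2 + O2 -> 2SO3
Check atoms: O: 6=6, S: 2=2
Balanced

Yes, balanced


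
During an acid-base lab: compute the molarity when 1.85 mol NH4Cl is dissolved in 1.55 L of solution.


M = n/V = 1.85/1.55 = 1.194 mol/L

1.194 M


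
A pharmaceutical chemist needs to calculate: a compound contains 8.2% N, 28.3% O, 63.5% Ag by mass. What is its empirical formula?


Assume 100 g sample. Moles of each element:
  N: 8.2/14.01 = 0.585 mol
  O: 28.3/16.0 = 1.769 mol
  Ag: 63.5/107.87 = 0.589 mol
Divide by smallest (0.585):
  N: 0.585/0.585 = 1.0
  O: 1.769/0.585 = 3.02
  Ag: 0.589/0.585 = 1.01
Empirical formula: AgNO3

AgNO3


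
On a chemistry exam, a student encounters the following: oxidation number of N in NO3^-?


x + 3(-2) = -1, so x = +5
Oxidation number: +5

+5


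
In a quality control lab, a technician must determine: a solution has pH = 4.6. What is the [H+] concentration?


[H+] = 10^(-pH) = 10^(-4.6)
= 2.51×10^-5 M

2.51×10^-5 M


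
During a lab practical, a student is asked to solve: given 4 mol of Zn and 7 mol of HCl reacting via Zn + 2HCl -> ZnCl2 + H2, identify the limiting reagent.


Mole ratio available / coefficient:
  Zn: 4/1 = 4.000
  HCl: 7/2 = 3.500
Smaller ratio is limiting.

HCl


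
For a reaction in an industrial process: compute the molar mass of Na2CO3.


M(Na2CO3) = 2×22.99 + 1×12.01 + 3×16.0
= 45.98 + 12.01 + 48.0
= 105.99 g/mol

105.99 g/mol


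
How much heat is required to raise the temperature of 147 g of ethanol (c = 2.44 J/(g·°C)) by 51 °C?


q = mcΔT = 147 × 2.44 × 51
= 18292.68 J

18292.68 J


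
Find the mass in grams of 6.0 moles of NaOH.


M(NaOH) = 40.0 g/mol
mass = n × M = 6.0 × 40.0 = 240.00 g

240.00 g


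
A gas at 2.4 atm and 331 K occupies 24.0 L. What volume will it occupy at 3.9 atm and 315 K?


P1V1/T1 = P2V2/T2
V2 = P1V1T2/(T1P2)
= 2.4×24.0×315/(331×3.9)
= 14.055 L

14.055 L


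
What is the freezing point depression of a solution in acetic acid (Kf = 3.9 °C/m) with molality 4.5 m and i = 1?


ΔTf = Kf × m × i
= 3.9 × 4.5 × 1
= 17.55 °C

17.55 °C


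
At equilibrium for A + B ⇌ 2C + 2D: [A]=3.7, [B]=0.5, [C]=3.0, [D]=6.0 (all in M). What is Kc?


Kc = [C]^2[D]^2/([A][B])
= (3.0^2 × 6.0^2)/(3.7^1 × 0.5^1)
= 324/1.85
= 175.1

175.1


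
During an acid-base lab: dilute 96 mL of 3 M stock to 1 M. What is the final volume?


C1V1 = C2V2
3 × 96 = 1 × V2
V2 = 288/1 = 288.0 mL

288.0 mL


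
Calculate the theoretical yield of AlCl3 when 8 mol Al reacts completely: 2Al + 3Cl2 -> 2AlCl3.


Mole ratio AlCl3:Al = 2:2
n(AlCl3) = 8 × 2/2 = 8.000 mol
mass = 8.000 × 133.33 = 1066.64 g

1066.64 g


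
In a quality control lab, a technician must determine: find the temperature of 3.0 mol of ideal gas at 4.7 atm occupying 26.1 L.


PV = nRT  (R = 0.08206 L·atm/(mol·K))
T = PV/(nR) = 4.7×26.1/(3.0×0.08206)
= 122.67/0.246180
= 498.29 K

498.29 K


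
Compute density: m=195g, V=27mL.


ρ = mass/volume
= 195/27
= 7.222 g/mL

7.222 g/mL


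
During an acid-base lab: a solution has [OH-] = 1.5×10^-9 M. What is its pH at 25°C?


pOH = -log10([OH-]) = -log10(1.5×10^-9)
= 9 - log10(1.5) = 8.82
pH = 14 - pOH = 14 - 8.82 = 5.18

5.18


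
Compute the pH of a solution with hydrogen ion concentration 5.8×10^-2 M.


pH = -log10([H+]) = -log10(5.8×10^-2)
= 2 - log10(5.8)
= 2 - 0.76
= 1.24

1.24


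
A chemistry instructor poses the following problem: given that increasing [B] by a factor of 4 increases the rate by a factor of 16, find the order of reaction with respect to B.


rate ∝ [B]^n
4^n = 16 → n = 2
Order in B: 2

2


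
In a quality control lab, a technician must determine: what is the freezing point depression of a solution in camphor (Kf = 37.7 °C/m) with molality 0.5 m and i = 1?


ΔTf = Kf × m × i
= 37.7 × 0.5 × 1
= 18.85 °C

18.85 °C


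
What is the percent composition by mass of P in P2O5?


M(P2O5) = 2×30.97 + 5×16.0 = 141.94 g/mol
Mass of P = 2 × 30.97 = 61.94 g/mol
% P = 61.94/141.94 × 100 = 43.64%

43.64%


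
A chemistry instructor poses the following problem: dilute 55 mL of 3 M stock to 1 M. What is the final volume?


C1V1 = C2V2
3 × 55 = 1 × V2
V2 = 165/1 = 165.0 mL

165.0 mL


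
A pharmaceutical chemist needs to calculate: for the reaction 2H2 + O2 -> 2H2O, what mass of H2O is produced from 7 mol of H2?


Mole ratio H2O:H2 = 2:2
n(H2O) = 7 × 2/2 = 7.000 mol
mass = 7.000 × 18.02 = 126.14 g

126.14 g


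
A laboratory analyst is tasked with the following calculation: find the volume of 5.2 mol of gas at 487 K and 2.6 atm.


PV = nRT  (R = 0.08206 L·atm/(mol·K))
V = nRT/P = 5.2×0.08206×487/2.6
= 79.926 L

79.926 L


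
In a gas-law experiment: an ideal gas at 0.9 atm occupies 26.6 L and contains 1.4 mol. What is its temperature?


PV = nRT  (R = 0.08206 L·atm/(mol·K))
T = PV/(nR) = 0.9×26.6/(1.4×0.08206)
= 23.94/0.114884
= 208.38 K

208.38 K


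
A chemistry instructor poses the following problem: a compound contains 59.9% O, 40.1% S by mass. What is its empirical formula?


Assume 100 g sample. Moles of each element:
  O: 59.9/16.0 = 3.744 mol
  S: 40.1/32.07 = 1.25 mol
Divide by smallest (1.25):
  O: 3.744/1.25 = 3.0
  S: 1.25/1.25 = 1.0
Empirical formula: SO3

SO3


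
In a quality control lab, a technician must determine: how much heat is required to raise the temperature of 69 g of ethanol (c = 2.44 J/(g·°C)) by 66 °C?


q = mcΔT = 69 × 2.44 × 66
= 11111.76 J

11111.76 J


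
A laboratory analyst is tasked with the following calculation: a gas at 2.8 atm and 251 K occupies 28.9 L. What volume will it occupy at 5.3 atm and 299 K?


P1V1/T1 = P2V2/T2
V2 = P1V1T2/(T1P2)
= 2.8×28.9×299/(251×5.3)
= 18.188 L

18.188 L


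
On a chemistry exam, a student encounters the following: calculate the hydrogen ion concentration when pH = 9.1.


[H+] = 10^(-pH) = 10^(-9.1)
= 7.94×10^-10 M

7.94×10^-10 M


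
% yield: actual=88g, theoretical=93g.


% yield = actual/theoretical × 100
= 88/93 × 100
= 94.62%

94.62%


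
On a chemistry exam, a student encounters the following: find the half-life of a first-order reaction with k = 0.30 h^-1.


t½ = ln2/k = 0.693147/(0.30 h^-1)
= 2.310 h

2.310 h


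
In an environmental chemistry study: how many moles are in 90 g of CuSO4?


M(CuSO4) = 159.62 g/mol
n = mass/M = 90/159.62 = 0.5638 mol

0.5638 mol


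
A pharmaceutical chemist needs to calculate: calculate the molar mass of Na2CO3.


M(Na2CO3) = 2×22.99 + 1×12.01 + 3×16.0
= 45.98 + 12.01 + 48.0
= 105.99 g/mol

105.99 g/mol


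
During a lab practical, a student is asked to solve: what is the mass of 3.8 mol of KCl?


M(KCl) = 74.55 g/mol
mass = n × M = 3.8 × 74.55 = 283.29 g

283.29 g


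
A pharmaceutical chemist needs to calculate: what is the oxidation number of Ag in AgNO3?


Ag is +1
Oxidation number: +1

+1


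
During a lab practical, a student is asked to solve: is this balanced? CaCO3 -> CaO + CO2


Equation: CaCO3 -> CaO + CO2
Check atoms: C: 1=1, Ca: 1=1, O: 3=3
Balanced

Yes, balanced


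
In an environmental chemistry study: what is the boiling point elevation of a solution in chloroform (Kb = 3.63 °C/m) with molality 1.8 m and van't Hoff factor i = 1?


ΔTb = Kb × m × i
= 3.63 × 1.8 × 1
= 6.534 °C

6.534 °C


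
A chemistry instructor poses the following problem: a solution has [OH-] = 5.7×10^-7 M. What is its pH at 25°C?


pOH = -log10([OH-]) = -log10(5.7×10^-7)
= 7 - log10(5.7) = 6.24
pH = 14 - pOH = 14 - 6.24 = 7.76

7.76


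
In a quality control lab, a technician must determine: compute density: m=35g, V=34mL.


ρ = mass/volume
= 35/34
= 1.029 g/mL

1.029 g/mL


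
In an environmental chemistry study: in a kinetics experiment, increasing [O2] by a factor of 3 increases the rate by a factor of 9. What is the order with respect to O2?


rate ∝ [O2]^n
3^n = 9 → n = 2
Order in O2: 2

2


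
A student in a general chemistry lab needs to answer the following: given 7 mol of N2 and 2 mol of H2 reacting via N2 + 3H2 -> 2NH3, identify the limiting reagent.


Mole ratio available / coefficient:
  N2: 7/1 = 7.000
  H2: 2/3 = 0.667
Smaller ratio is limiting.

H2


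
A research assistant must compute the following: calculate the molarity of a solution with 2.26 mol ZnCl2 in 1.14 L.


M = n/V = 2.26/1.14 = 1.982 mol/L

1.982 M


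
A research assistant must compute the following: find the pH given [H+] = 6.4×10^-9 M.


pH = -log10([H+]) = -log10(6.4×10^-9)
= 9 - log10(6.4)
= 9 - 0.81
= 8.19

8.19


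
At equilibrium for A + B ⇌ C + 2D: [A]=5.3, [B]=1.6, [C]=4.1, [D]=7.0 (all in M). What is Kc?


Kc = [C][D]^2/([A][B])
= (4.1^1 × 7.0^2)/(5.3^1 × 1.6^1)
= 200.9/8.48
= 23.69

23.69


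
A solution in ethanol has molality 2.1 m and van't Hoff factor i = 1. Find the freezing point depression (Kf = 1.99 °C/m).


ΔTf = Kf × m × i
= 1.99 × 2.1 × 1
= 4.179 °C

4.179 °C


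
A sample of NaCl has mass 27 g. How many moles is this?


M(NaCl) = 58.44 g/mol
n = mass/M = 27/58.44 = 0.462 mol

0.462 mol


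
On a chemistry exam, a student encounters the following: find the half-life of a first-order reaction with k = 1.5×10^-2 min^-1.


t½ = ln2/k = 0.693147/(1.5×10^-2 min^-1)
= 46.21 min

46.21 min


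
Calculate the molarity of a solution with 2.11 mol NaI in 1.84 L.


M = n/V = 2.11/1.84 = 1.147 mol/L

1.147 M


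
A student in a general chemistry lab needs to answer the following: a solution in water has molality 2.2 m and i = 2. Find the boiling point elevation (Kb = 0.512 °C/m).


ΔTb = Kb × m × i
= 0.512 × 2.2 × 2
= 2.2528 °C

2.2528 °C


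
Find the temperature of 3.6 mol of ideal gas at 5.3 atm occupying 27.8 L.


PV = nRT  (R = 0.08206 L·atm/(mol·K))
T = PV/(nR) = 5.3×27.8/(3.6×0.08206)
= 147.34/0.295416
= 498.75 K

498.75 K


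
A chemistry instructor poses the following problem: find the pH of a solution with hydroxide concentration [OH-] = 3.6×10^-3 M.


pOH = -log10([OH-]) = -log10(3.6×10^-3)
= 3 - log10(3.6) = 2.44
pH = 14 - pOH = 14 - 2.44 = 11.56

11.56


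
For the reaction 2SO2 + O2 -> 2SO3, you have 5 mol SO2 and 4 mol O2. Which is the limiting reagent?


Mole ratio available / coefficient:
  SO2: 5/2 = 2.500
  O2: 4/1 = 4.000
Smaller ratio is limiting.

SO2


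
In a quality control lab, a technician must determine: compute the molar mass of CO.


M(CO) = 1×12.01 + 1×16.0
= 12.01 + 16.0
= 28.01 g/mol

28.01 g/mol


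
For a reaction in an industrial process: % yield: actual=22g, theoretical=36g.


% yield = actual/theoretical × 100
= 22/36 × 100
= 61.11%

61.11%


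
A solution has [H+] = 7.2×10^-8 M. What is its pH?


pH = -log10([H+]) = -log10(7.2×10^-8)
= 8 - log10(7.2)
= 8 - 0.86
= 7.14

7.14


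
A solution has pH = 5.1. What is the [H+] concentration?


[H+] = 10^(-pH) = 10^(-5.1)
= 7.94×10^-6 M

7.94×10^-6 M


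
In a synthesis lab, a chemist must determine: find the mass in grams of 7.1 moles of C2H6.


M(C2H6) = 30.07 g/mol
mass = n × M = 7.1 × 30.07 = 213.50 g

213.50 g


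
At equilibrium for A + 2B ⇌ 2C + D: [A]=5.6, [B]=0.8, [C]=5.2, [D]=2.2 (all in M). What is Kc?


Kc = [C]^2[D]/([A][B]^2)
= (5.2^2 × 2.2^1)/(5.6^1 × 0.8^2)
= 59.488/3.584
= 16.60

16.60


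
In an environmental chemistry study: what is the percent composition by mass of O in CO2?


M(CO2) = 1×12.01 + 2×16.0 = 44.01 g/mol
Mass of O = 2 × 16.0 = 32.00 g/mol
% O = 32.00/44.01 × 100 = 72.71%

72.71%


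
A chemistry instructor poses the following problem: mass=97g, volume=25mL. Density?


ρ = mass/volume
= 97/25
= 3.88 g/mL

3.88 g/mL


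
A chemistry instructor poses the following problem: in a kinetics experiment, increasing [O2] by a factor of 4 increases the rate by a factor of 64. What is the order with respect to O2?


rate ∝ [O2]^n
4^n = 64 → n = 3
Order in O2: 3

3


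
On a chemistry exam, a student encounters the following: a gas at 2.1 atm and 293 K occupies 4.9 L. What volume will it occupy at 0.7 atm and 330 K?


P1V1/T1 = P2V2/T2
V2 = P1V1T2/(T1P2)
= 2.1×4.9×330/(293×0.7)
= 16.556 L

16.556 L


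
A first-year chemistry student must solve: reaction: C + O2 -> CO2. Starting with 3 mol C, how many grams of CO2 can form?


Mole ratio CO2:C = 1:1
n(CO2) = 3 × 1/1 = 3.000 mol
mass = 3.000 × 44.01 = 132.03 g

132.03 g


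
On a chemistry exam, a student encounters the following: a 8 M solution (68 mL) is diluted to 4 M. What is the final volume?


C1V1 = C2V2
8 × 68 = 4 × V2
V2 = 544/4 = 136.0 mL

136.0 mL


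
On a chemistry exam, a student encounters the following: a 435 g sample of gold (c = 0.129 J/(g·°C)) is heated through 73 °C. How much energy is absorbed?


q = mcΔT = 435 × 0.129 × 73
= 4096.40 J

4096.40 J


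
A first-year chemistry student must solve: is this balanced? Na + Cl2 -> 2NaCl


Equation: Na + Cl2 -> 2NaCl
Check atoms: Cl: 2=2, Na: 1≠2
Not balanced

No, not balanced


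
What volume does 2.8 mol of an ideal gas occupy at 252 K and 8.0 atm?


PV = nRT  (R = 0.08206 L·atm/(mol·K))
V = nRT/P = 2.8×0.08206×252/8.0
= 7.238 L

7.238 L


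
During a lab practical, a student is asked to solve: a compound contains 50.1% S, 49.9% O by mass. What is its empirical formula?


Assume 100 g sample. Moles of each element:
  S: 50.1/32.07 = 1.562 mol
  O: 49.9/16.0 = 3.119 mol
Divide by smallest (1.562):
  S: 1.562/1.562 = 1.0
  O: 3.119/1.562 = 2.0
Empirical formula: SO2

SO2


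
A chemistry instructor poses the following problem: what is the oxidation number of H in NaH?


H with a metal (hydride): -1
Oxidation number: -1

-1


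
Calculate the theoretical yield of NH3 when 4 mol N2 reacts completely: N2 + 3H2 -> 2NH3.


Mole ratio NH3:N2 = 2:1
n(NH3) = 4 × 2/1 = 8.000 mol
mass = 8.000 × 17.03 = 136.24 g

136.24 g


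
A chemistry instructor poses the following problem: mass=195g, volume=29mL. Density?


ρ = mass/volume
= 195/29
= 6.724 g/mL

6.724 g/mL


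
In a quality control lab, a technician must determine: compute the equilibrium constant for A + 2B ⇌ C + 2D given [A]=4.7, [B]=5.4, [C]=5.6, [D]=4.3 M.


Kc = [C][D]^2/([A][B]^2)
= (5.6^1 × 4.3^2)/(4.7^1 × 5.4^2)
= 103.544/137.052
= 0.7555

0.7555


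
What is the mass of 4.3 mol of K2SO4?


M(K2SO4) = 174.27 g/mol
mass = n × M = 4.3 × 174.27 = 749.36 g

749.36 g


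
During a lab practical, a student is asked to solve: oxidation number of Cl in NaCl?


halide: -1
Oxidation number: -1

-1


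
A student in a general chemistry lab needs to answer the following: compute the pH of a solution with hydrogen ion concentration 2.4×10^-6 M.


pH = -log10([H+]) = -log10(2.4×10^-6)
= 6 - log10(2.4)
= 6 - 0.38
= 5.62

5.62


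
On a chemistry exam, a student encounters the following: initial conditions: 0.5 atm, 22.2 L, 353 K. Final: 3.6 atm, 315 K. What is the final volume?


P1V1/T1 = P2V2/T2
V2 = P1V1T2/(T1P2)
= 0.5×22.2×315/(353×3.6)
= 2.751 L

2.751 L


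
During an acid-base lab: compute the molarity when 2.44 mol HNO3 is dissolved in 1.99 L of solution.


M = n/V = 2.44/1.99 = 1.226 mol/L

1.226 M


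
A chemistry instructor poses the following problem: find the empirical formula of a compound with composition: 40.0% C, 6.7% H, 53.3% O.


Assume 100 g sample. Moles of each element:
  C: 40.0/12.01 = 3.331 mol
  H: 6.7/1.008 = 6.647 mol
  O: 53.3/16.0 = 3.331 mol
Divide by smallest (3.331):
  C: 3.331/3.331 = 1.0
  H: 6.647/3.331 = 2.0
  O: 3.331/3.331 = 1.0
Empirical formula: CH2O

CH2O


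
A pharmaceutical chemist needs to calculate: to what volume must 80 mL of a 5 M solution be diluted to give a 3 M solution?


C1V1 = C2V2
5 × 80 = 3 × V2
V2 = 400/3 = 133.33 mL

133.33 mL


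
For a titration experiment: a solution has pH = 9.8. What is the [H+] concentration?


[H+] = 10^(-pH) = 10^(-9.8)
= 1.58×10^-10 M

1.58×10^-10 M


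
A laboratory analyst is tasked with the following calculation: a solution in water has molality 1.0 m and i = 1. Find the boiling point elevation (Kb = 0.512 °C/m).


ΔTb = Kb × m × i
= 0.512 × 1.0 × 1
= 0.512 °C

0.512 °C


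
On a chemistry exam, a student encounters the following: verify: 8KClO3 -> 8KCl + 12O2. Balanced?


Equation: 8KClO3 -> 8KCl + 12O2
Check atoms: Cl: 8=8, K: 8=8, O: 24=24
Balanced

Yes, balanced


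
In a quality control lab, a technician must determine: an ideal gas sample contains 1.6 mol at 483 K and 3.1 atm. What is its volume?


PV = nRT  (R = 0.08206 L·atm/(mol·K))
V = nRT/P = 1.6×0.08206×483/3.1
= 20.457 L

20.457 L


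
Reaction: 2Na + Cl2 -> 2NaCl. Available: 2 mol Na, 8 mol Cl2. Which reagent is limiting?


Mole ratio available / coefficient:
  Na: 2/2 = 1.000
  Cl2: 8/1 = 8.000
Smaller ratio is limiting.

Na


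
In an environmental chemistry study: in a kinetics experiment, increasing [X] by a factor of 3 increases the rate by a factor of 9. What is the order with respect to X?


rate ∝ [X]^n
3^n = 9 → n = 2
Order in X: 2

2


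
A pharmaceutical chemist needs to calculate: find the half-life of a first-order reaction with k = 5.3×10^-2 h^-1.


t½ = ln2/k = 0.693147/(5.3×10^-2 h^-1)
= 13.08 h

13.08 h


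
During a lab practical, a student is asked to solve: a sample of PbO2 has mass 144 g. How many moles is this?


M(PbO2) = 239.2 g/mol
n = mass/M = 144/239.2 = 0.602 mol

0.602 mol


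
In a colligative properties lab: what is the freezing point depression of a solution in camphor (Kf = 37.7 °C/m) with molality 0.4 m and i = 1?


ΔTf = Kf × m × i
= 37.7 × 0.4 × 1
= 15.08 °C

15.08 °C


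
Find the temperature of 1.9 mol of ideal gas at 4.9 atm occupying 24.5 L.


PV = nRT  (R = 0.08206 L·atm/(mol·K))
T = PV/(nR) = 4.9×24.5/(1.9×0.08206)
= 120.05/0.155914
= 769.98 K

769.98 K


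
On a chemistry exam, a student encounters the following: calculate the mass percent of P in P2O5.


M(P2O5) = 2×30.97 + 5×16.0 = 141.94 g/mol
Mass of P = 2 × 30.97 = 61.94 g/mol
% P = 61.94/141.94 × 100 = 43.64%

43.64%


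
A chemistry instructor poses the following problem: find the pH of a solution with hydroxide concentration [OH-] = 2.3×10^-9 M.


pOH = -log10([OH-]) = -log10(2.3×10^-9)
= 9 - log10(2.3) = 8.64
pH = 14 - pOH = 14 - 8.64 = 5.36

5.36


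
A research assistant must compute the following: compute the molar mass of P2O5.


M(P2O5) = 2×30.97 + 5×16.0
= 61.94 + 80.0
= 141.94 g/mol

141.94 g/mol


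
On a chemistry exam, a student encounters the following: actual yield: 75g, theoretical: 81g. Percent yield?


% yield = actual/theoretical × 100
= 75/81 × 100
= 92.59%

92.59%


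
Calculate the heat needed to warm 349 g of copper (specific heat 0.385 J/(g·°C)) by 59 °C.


q = mcΔT = 349 × 0.385 × 59
= 7927.54 J

7927.54 J


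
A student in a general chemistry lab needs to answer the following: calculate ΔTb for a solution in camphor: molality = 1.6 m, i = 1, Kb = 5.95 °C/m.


ΔTb = Kb × m × i
= 5.95 × 1.6 × 1
= 9.52 °C

9.52 °C


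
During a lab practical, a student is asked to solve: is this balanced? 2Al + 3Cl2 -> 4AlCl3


Equation: 2Al + 3Cl2 -> 4AlCl3
Check atoms: Al: 2≠4, Cl: 6≠12
Not balanced

No, not balanced


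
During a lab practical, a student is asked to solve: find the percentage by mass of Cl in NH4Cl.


M(NH4Cl) = 1×14.01 + 4×1.008 + 1×35.45 = 53.492 g/mol
Mass of Cl = 1 × 35.45 = 35.45 g/mol
% Cl = 35.45/53.492 × 100 = 66.27%

66.27%


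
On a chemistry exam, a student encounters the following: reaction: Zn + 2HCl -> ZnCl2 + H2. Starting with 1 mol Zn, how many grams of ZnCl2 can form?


Mole ratio ZnCl2:Zn = 1:1
n(ZnCl2) = 1 × 1/1 = 1.000 mol
mass = 1.000 × 136.28 = 136.28 g

136.28 g


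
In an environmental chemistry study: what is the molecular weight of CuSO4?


M(CuSO4) = 1×63.55 + 1×32.07 + 4×16.0
= 63.55 + 32.07 + 64.0
= 159.62 g/mol

159.62 g/mol


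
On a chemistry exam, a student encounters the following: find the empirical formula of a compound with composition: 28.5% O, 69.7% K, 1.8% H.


Assume 100 g sample. Moles of each element:
  O: 28.5/16.0 = 1.781 mol
  K: 69.7/39.1 = 1.783 mol
  H: 1.8/1.008 = 1.786 mol
Divide by smallest (1.781):
  O: 1.781/1.781 = 1.0
  K: 1.783/1.781 = 1.0
  H: 1.786/1.781 = 1.0
Empirical formula: KOH

KOH


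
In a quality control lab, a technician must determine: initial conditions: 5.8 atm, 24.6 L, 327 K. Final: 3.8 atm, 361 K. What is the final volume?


P1V1/T1 = P2V2/T2
V2 = P1V1T2/(T1P2)
= 5.8×24.6×361/(327×3.8)
= 41.451 L

41.451 L


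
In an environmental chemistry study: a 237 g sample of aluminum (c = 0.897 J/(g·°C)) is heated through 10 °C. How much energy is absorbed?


q = mcΔT = 237 × 0.897 × 10
= 2125.89 J

2125.89 J


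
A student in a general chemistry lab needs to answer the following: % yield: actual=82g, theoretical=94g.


% yield = actual/theoretical × 100
= 82/94 × 100
= 87.23%

87.23%


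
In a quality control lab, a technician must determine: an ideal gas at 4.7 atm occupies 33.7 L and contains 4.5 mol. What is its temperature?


PV = nRT  (R = 0.08206 L·atm/(mol·K))
T = PV/(nR) = 4.7×33.7/(4.5×0.08206)
= 158.39/0.369270
= 428.93 K

428.93 K


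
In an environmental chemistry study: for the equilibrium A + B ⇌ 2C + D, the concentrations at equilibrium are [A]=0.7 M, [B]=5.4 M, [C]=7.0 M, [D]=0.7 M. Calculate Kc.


Kc = [C]^2[D]/([A][B])
= (7.0^2 × 0.7^1)/(0.7^1 × 5.4^1)
= 34.3/3.78
= 9.074

9.074


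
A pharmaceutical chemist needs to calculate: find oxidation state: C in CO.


x + (-2) = 0, so x = +2
Oxidation number: +2

+2


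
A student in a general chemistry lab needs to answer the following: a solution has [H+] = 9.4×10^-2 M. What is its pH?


pH = -log10([H+]) = -log10(9.4×10^-2)
= 2 - log10(9.4)
= 2 - 0.97
= 1.03

1.03


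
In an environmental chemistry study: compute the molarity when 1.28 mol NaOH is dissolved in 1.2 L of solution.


M = n/V = 1.28/1.2 = 1.067 mol/L

1.067 M


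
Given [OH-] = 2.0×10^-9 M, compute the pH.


pOH = -log10([OH-]) = -log10(2.0×10^-9)
= 9 - log10(2.0) = 8.7
pH = 14 - pOH = 14 - 8.7 = 5.3

5.3


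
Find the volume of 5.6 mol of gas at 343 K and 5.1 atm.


PV = nRT  (R = 0.08206 L·atm/(mol·K))
V = nRT/P = 5.6×0.08206×343/5.1
= 30.906 L

30.906 L


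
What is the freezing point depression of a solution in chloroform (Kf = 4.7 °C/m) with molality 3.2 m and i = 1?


ΔTf = Kf × m × i
= 4.7 × 3.2 × 1
= 15.04 °C

15.04 °C


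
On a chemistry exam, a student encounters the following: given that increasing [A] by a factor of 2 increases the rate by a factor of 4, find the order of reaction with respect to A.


rate ∝ [A]^n
2^n = 4 → n = 2
Order in A: 2

2


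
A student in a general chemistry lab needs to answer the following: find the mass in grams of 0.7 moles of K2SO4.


M(K2SO4) = 174.27 g/mol
mass = n × M = 0.7 × 174.27 = 121.99 g

121.99 g


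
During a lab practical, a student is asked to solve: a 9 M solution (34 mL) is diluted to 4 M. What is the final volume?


C1V1 = C2V2
9 × 34 = 4 × V2
V2 = 306/4 = 76.5 mL

76.5 mL


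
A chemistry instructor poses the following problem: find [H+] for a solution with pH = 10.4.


[H+] = 10^(-pH) = 10^(-10.4)
= 3.98×10^-11 M

3.98×10^-11 M


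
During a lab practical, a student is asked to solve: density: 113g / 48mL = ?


ρ = mass/volume
= 113/48
= 2.354 g/mL

2.354 g/mL


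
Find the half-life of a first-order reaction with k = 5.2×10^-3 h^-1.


t½ = ln2/k = 0.693147/(5.2×10^-3 h^-1)
= 133.3 h

133.3 h


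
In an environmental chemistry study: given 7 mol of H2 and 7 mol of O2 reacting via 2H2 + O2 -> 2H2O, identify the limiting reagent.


Mole ratio available / coefficient:
  H2: 7/2 = 3.500
  O2: 7/1 = 7.000
Smaller ratio is limiting.

H2


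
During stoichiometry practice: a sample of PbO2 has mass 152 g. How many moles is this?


M(PbO2) = 239.2 g/mol
n = mass/M = 152/239.2 = 0.6355 mol

0.6355 mol


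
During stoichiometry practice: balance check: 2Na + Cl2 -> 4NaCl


Equation: 2Na + Cl2 -> 4NaCl
Check atoms: Cl: 2≠4, Na: 2≠4
Not balanced

No, not balanced


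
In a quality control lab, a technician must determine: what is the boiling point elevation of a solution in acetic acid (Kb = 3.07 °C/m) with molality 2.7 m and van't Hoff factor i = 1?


ΔTb = Kb × m × i
= 3.07 × 2.7 × 1
= 8.289 °C

8.289 °C


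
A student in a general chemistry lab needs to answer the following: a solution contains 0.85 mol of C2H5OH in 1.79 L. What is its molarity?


M = n/V = 0.85/1.79 = 0.475 mol/L

0.475 M


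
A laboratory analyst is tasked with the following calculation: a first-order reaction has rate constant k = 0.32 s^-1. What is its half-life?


t½ = ln2/k = 0.693147/(0.32 s^-1)
= 2.166 s

2.166 s


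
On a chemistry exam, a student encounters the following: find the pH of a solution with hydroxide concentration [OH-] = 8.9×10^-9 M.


pOH = -log10([OH-]) = -log10(8.9×10^-9)
= 9 - log10(8.9) = 8.05
pH = 14 - pOH = 14 - 8.05 = 5.95

5.95
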